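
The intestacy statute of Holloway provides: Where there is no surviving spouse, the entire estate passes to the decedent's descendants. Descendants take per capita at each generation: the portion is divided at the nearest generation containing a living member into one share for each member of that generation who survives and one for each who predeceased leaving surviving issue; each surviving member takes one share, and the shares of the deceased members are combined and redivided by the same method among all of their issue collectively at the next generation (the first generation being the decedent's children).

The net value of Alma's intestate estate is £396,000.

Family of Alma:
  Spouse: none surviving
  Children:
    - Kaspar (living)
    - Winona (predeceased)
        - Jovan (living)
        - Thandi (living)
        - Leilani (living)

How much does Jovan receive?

Jovan receives £66,000.

The entire £396,000 passes to the descendants.
That amount (£396,000) is divided at the children's generation into 2 shares of £198,000. Kaspar takes £198,000. The remaining share for the deceased Winona (£198,000) is carried to the next generation.
That pool (£198,000) is divided at the grandchildren's generation equally among Jovan, Thandi, and Leilani: £66,000 each.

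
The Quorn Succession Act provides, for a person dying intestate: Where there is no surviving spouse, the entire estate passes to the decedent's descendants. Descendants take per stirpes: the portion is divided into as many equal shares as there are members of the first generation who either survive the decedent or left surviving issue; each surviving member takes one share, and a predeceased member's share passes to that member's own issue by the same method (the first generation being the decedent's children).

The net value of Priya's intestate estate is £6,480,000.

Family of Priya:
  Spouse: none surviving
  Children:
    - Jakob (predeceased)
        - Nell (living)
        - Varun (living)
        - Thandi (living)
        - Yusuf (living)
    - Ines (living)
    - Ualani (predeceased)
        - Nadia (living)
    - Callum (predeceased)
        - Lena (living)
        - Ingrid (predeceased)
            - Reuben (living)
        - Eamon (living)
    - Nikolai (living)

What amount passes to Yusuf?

The entire £6,480,000 passes to the descendants.
That amount (£6,480,000) is divided into 5 shares of £1,296,000: Ines and Nikolai each take £1,296,000; Jakob's £1,296,000 share passes to Jakob's issue; Ualani's £1,296,000 share passes to Ualani's issue; Callum's £1,296,000 share passes to Callum's issue.
Jakob's share (£1,296,000) is divided into 4 shares of £324,000: Nell, Varun, Thandi, and Yusuf each take £324,000.
Ualani's share (£1,296,000) passes entirely to Nadia.
Callum's share (£1,296,000) is divided into 3 shares of £432,000: Lena and Eamon each take £432,000; Ingrid's £432,000 share passes to Ingrid's issue.
Ingrid's share (£432,000) passes entirely to Reuben.

Yusuf receives £324,000.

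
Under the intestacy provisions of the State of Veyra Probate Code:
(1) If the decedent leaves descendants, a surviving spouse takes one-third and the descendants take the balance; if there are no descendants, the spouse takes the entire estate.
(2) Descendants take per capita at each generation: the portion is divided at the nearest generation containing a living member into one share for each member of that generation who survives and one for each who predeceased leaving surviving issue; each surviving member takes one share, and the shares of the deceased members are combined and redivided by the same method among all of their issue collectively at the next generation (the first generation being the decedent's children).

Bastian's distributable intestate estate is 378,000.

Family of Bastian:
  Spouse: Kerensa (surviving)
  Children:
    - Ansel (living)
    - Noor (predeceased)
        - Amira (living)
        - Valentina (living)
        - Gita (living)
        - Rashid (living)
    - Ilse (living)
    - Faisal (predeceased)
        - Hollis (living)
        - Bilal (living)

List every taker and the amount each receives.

Kerensa: 126,000; Ansel: 63,000; Amira: 21,000; Valentina: 21,000; Gita: 21,000; Rashid: 21,000; Ilse: 63,000; Hollis: 21,000; Bilal: 21,000

Kerensa takes one-third of 378,000 = 126,000. The remaining 252,000 passes to the descendants.
The descendants' portion (252,000) is divided at the children's generation into 4 shares of 63,000. Ansel and Ilse each take 63,000. The 2 shares of the deceased (Noor and Faisal) are combined into a pool of 126,000.
That pool (126,000) is divided at the grandchildren's generation equally among Amira, Valentina, Gita, Rashid, Hollis, and Bilal: 21,000 each.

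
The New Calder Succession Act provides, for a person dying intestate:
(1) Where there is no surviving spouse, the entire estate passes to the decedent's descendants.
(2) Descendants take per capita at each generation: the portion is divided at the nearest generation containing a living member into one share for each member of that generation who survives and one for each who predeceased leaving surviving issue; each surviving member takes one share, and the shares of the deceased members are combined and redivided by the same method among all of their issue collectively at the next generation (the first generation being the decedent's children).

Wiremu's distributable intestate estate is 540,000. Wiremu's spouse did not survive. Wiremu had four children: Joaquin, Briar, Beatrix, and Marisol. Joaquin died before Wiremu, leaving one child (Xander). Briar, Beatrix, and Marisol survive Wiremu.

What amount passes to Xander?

The entire 540,000 passes to the descendants.
That amount (540,000) is divided at the children's generation into 4 shares of 135,000. Briar, Beatrix, and Marisol each take 135,000. The remaining share for the deceased Joaquin (135,000) is carried to the next generation.
That pool (135,000) passes entirely to Xander, the sole taker at the grandchildren's generation.

Xander receives 135,000.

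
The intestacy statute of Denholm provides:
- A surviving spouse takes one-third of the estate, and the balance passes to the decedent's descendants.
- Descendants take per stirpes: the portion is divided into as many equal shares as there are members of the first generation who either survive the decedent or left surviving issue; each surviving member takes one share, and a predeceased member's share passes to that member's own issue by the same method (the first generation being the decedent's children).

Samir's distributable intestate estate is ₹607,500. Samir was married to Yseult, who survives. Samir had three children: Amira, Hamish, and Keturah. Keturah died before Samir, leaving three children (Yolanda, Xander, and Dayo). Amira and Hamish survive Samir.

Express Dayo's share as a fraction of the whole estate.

Yseult takes one-third of ₹607,500 = ₹202,500. The remaining ₹405,000 passes to the descendants.
The descendants' portion (₹405,000) is divided into 3 shares of ₹135,000: Amira and Hamish each take ₹135,000; Keturah's ₹135,000 share passes to Keturah's issue.
Keturah's share (₹135,000) is divided into 3 shares of ₹45,000: Yolanda, Xander, and Dayo each take ₹45,000.

Dayo receives 2/27 of the estate.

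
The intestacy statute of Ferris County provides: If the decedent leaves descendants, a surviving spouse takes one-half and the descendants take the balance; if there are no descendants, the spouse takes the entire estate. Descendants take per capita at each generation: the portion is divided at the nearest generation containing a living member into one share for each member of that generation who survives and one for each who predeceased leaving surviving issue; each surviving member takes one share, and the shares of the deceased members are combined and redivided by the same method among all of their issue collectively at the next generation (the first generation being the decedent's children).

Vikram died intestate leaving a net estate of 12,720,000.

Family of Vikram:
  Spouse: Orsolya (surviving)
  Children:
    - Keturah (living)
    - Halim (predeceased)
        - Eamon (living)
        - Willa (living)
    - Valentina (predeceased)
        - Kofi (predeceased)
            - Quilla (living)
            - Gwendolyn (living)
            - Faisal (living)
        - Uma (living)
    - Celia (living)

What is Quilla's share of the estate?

Quilla receives 265,000.

Orsolya takes one-half of 12,720,000 = 6,360,000. The remaining 6,360,000 passes to the descendants.
The descendants' portion (6,360,000) is divided at the children's generation into 4 shares of 1,590,000. Keturah and Celia each take 1,590,000. The 2 shares of the deceased (Halim and Valentina) are combined into a pool of 3,180,000.
That pool (3,180,000) is divided at the grandchildren's generation into 4 shares of 795,000. Eamon, Willa, and Uma each take 795,000. The remaining share for the deceased Kofi (795,000) is carried to the next generation.
That pool (795,000) is divided at the great-grandchildren's generation equally among Quilla, Gwendolyn, and Faisal: 265,000 each.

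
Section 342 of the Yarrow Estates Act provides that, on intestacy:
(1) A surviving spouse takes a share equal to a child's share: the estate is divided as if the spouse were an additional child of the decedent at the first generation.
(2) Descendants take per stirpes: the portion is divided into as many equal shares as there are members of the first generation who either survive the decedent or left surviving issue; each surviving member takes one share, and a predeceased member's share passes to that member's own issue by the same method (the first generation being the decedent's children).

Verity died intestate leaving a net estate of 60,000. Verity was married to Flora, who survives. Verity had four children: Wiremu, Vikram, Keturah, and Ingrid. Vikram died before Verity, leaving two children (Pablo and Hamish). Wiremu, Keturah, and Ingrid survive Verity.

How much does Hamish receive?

Hamish receives 6,000.

The spouse counts as an additional share at the children's level, so there are 5 primary shares of 12,000. Flora takes one such share (12,000).
The children's combined portion (48,000) is divided into 4 shares of 12,000: Wiremu, Keturah, and Ingrid each take 12,000; Vikram's 12,000 share passes to Vikram's issue.
Vikram's share (12,000) is divided into 2 shares of 6,000: Pablo and Hamish each take 6,000.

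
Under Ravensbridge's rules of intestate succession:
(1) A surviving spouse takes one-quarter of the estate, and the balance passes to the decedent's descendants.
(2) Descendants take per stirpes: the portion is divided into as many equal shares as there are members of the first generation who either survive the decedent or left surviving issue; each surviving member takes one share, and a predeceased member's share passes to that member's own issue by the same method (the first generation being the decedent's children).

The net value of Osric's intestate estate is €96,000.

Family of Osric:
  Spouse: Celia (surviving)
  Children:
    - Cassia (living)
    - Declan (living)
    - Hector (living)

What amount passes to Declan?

Declan receives €24,000.

Celia takes one-quarter of €96,000 = €24,000. The remaining €72,000 passes to the descendants.
The descendants' portion (€72,000) is divided into 3 shares of €24,000: Cassia, Declan, and Hector each take €24,000.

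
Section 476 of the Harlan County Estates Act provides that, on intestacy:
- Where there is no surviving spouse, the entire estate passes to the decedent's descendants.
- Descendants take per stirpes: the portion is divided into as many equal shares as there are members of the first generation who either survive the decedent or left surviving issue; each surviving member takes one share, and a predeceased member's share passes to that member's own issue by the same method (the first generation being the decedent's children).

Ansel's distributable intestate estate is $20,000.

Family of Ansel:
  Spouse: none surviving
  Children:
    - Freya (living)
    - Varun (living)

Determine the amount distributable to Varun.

The entire $20,000 passes to the descendants.
That amount ($20,000) is divided into 2 shares of $10,000: Freya and Varun each take $10,000.

Varun receives $10,000.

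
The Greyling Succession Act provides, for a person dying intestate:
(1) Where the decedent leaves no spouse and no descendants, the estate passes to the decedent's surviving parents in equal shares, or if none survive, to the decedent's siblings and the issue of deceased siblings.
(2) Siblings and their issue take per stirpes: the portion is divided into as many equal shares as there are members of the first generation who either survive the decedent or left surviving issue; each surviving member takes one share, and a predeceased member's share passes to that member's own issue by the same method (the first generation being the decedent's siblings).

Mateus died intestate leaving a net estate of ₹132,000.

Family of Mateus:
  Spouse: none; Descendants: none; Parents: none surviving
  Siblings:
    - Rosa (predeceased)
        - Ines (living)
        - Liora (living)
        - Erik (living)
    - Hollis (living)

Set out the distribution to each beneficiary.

The entire ₹132,000 passes to the siblings and their issue.
That amount (₹132,000) is divided into 2 shares of ₹66,000: Hollis takes ₹66,000; Rosa's ₹66,000 share passes to Rosa's issue.
Rosa's share (₹66,000) is divided into 3 shares of ₹22,000: Ines, Liora, and Erik each take ₹22,000.

Ines: ₹22,000; Liora: ₹22,000; Erik: ₹22,000; Hollis: ₹66,000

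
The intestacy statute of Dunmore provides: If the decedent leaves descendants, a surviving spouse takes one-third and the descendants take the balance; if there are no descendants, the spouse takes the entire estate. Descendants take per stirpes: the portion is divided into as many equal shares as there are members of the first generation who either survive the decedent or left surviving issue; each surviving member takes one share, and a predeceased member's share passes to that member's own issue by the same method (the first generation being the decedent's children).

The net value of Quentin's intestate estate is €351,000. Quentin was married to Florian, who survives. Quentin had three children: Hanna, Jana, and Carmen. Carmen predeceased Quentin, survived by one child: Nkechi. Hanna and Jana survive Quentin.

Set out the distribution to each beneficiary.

Florian takes one-third of €351,000 = €117,000. The remaining €234,000 passes to the descendants.
The descendants' portion (€234,000) is divided into 3 shares of €78,000: Hanna and Jana each take €78,000; Carmen's €78,000 share passes to Carmen's issue.
Carmen's share (€78,000) passes entirely to Nkechi.

Florian: €117,000; Hanna: €78,000; Jana: €78,000; Nkechi: €78,000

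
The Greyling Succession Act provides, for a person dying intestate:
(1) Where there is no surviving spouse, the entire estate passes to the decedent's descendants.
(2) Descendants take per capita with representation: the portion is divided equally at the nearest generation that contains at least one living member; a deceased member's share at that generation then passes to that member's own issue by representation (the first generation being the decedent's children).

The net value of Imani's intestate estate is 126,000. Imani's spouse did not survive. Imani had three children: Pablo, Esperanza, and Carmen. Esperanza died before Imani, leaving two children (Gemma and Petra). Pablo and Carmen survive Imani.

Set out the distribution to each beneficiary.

Pablo: 42,000; Gemma: 21,000; Petra: 21,000; Carmen: 42,000

The entire 126,000 passes to the descendants.
That amount (126,000) is divided into 3 shares of 42,000: Pablo and Carmen each take 42,000; Esperanza's 42,000 share passes to Esperanza's issue.
Esperanza's share (42,000) is divided into 2 shares of 21,000: Gemma and Petra each take 21,000.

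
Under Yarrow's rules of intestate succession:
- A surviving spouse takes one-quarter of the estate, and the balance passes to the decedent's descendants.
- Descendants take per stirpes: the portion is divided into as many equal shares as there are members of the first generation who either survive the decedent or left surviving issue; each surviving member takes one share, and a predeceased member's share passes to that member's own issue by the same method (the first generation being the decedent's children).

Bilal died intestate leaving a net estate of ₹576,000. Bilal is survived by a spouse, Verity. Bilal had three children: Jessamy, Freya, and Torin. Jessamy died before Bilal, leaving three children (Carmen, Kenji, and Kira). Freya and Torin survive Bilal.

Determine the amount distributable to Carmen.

Carmen receives ₹48,000.

Verity takes one-quarter of ₹576,000 = ₹144,000. The remaining ₹432,000 passes to the descendants.
The descendants' portion (₹432,000) is divided into 3 shares of ₹144,000: Freya and Torin each take ₹144,000; Jessamy's ₹144,000 share passes to Jessamy's issue.
Jessamy's share (₹144,000) is divided into 3 shares of ₹48,000: Carmen, Kenji, and Kira each take ₹48,000.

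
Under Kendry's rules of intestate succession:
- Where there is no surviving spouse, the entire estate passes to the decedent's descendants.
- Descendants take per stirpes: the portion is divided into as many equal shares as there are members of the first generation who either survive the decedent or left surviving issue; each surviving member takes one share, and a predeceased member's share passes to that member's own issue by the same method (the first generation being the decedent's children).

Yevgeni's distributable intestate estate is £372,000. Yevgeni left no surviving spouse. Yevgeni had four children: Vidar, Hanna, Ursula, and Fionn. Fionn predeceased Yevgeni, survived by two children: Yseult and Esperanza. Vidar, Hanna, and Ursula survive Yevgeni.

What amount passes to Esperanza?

Esperanza receives £46,500.

The entire £372,000 passes to the descendants.
That amount (£372,000) is divided into 4 shares of £93,000: Vidar, Hanna, and Ursula each take £93,000; Fionn's £93,000 share passes to Fionn's issue.
Fionn's share (£93,000) is divided into 2 shares of £46,500: Yseult and Esperanza each take £46,500.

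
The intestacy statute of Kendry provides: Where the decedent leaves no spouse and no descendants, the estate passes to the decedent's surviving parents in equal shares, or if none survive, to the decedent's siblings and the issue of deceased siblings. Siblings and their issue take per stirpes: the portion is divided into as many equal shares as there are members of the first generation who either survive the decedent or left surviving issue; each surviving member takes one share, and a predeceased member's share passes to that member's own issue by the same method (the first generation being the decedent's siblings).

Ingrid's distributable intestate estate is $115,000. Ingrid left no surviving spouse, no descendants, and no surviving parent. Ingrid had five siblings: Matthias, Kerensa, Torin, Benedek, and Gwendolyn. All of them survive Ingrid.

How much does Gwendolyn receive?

Gwendolyn receives $23,000.

The entire $115,000 passes to the siblings and their issue.
That amount ($115,000) is divided into 5 shares of $23,000: Matthias, Kerensa, Torin, Benedek, and Gwendolyn each take $23,000.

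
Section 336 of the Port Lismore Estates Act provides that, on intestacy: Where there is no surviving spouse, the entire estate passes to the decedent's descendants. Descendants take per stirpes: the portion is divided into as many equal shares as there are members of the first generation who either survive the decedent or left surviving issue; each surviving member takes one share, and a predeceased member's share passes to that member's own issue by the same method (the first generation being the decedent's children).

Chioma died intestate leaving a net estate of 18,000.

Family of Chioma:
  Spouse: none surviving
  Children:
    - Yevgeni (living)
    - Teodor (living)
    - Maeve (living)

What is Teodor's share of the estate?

Teodor receives 6,000.

The entire 18,000 passes to the descendants.
That amount (18,000) is divided into 3 shares of 6,000: Yevgeni, Teodor, and Maeve each take 6,000.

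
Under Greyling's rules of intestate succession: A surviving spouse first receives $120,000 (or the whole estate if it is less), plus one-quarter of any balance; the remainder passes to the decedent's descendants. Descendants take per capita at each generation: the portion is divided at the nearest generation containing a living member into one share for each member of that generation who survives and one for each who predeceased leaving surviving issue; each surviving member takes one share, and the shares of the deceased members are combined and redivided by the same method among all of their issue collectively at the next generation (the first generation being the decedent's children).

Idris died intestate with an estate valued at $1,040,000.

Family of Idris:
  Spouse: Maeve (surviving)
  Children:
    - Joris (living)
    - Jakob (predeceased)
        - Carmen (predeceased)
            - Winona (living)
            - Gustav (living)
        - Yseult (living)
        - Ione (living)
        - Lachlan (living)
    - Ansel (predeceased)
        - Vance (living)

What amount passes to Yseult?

Yseult receives $92,000.

Maeve first takes $120,000, leaving a balance of $920,000. Maeve then takes one-quarter of the balance ($230,000), for a total of $350,000. The remaining $690,000 passes to the descendants.
The descendants' portion ($690,000) is divided at the children's generation into 3 shares of $230,000. Joris takes $230,000. The 2 shares of the deceased (Jakob and Ansel) are combined into a pool of $460,000.
That pool ($460,000) is divided at the grandchildren's generation into 5 shares of $92,000. Yseult, Ione, Lachlan, and Vance each take $92,000. The remaining share for the deceased Carmen ($92,000) is carried to the next generation.
That pool ($92,000) is divided at the great-grandchildren's generation equally among Winona and Gustav: $46,000 each.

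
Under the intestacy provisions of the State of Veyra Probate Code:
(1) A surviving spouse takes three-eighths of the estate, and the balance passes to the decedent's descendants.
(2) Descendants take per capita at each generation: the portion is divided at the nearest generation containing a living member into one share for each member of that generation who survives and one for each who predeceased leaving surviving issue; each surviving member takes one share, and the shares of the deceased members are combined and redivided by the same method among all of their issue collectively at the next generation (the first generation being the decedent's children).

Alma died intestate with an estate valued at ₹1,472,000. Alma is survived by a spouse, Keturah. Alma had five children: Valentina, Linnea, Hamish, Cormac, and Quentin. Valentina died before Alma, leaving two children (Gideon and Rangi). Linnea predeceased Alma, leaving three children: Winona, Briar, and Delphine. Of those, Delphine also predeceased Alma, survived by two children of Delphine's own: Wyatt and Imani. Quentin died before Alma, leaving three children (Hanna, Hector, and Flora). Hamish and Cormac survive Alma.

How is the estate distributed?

Keturah: ₹552,000; Gideon: ₹69,000; Rangi: ₹69,000; Winona: ₹69,000; Briar: ₹69,000; Wyatt: ₹34,500; Imani: ₹34,500; Hamish: ₹184,000; Cormac: ₹184,000; Hanna: ₹69,000; Hector: ₹69,000; Flora: ₹69,000

Keturah takes three-eighths of ₹1,472,000 = ₹552,000. The remaining ₹920,000 passes to the descendants.
The descendants' portion (₹920,000) is divided at the children's generation into 5 shares of ₹184,000. Hamish and Cormac each take ₹184,000. The 3 shares of the deceased (Valentina, Linnea, and Quentin) are combined into a pool of ₹552,000.
That pool (₹552,000) is divided at the grandchildren's generation into 8 shares of ₹69,000. Gideon, Rangi, Winona, Briar, Hanna, Hector, and Flora each take ₹69,000. The remaining share for the deceased Delphine (₹69,000) is carried to the next generation.
That pool (₹69,000) is divided at the great-grandchildren's generation equally among Wyatt and Imani: ₹34,500 each.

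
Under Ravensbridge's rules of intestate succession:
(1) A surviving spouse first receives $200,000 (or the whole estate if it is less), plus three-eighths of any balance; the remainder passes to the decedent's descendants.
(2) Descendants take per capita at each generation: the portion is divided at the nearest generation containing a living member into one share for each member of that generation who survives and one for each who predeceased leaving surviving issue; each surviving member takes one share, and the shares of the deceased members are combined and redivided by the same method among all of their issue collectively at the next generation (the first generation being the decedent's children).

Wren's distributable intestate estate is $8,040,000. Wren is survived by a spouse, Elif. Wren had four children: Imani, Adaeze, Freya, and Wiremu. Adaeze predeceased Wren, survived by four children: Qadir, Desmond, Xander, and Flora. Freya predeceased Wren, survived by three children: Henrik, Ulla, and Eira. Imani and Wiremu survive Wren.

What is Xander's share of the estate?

Xander receives $350,000.

Elif first takes $200,000, leaving a balance of $7,840,000. Elif then takes three-eighths of the balance ($2,940,000), for a total of $3,140,000. The remaining $4,900,000 passes to the descendants.
The descendants' portion ($4,900,000) is divided at the children's generation into 4 shares of $1,225,000. Imani and Wiremu each take $1,225,000. The 2 shares of the deceased (Adaeze and Freya) are combined into a pool of $2,450,000.
That pool ($2,450,000) is divided at the grandchildren's generation equally among Qadir, Desmond, Xander, Flora, Henrik, Ulla, and Eira: $350,000 each.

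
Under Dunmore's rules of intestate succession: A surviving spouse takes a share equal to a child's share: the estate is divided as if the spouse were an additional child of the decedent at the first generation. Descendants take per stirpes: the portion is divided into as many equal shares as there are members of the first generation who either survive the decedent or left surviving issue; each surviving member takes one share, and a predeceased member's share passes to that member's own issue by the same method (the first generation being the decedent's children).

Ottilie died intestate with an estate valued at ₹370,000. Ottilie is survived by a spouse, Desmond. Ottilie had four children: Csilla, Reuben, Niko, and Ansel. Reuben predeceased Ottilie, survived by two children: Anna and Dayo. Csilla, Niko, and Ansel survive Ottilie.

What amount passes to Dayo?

Dayo receives ₹37,000.

The spouse counts as an additional share at the children's level, so there are 5 primary shares of ₹74,000. Desmond takes one such share (₹74,000).
The children's combined portion (₹296,000) is divided into 4 shares of ₹74,000: Csilla, Niko, and Ansel each take ₹74,000; Reuben's ₹74,000 share passes to Reuben's issue.
Reuben's share (₹74,000) is divided into 2 shares of ₹37,000: Anna and Dayo each take ₹37,000.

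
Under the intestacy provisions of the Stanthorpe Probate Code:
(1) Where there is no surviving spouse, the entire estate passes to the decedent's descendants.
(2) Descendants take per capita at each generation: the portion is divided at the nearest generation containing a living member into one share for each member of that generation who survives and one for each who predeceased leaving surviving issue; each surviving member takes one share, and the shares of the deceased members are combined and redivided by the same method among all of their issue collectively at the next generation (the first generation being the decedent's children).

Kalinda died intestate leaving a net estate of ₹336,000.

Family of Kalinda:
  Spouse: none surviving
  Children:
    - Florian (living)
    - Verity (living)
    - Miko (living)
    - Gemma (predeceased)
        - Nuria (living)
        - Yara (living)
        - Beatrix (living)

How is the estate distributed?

The entire ₹336,000 passes to the descendants.
That amount (₹336,000) is divided at the children's generation into 4 shares of ₹84,000. Florian, Verity, and Miko each take ₹84,000. The remaining share for the deceased Gemma (₹84,000) is carried to the next generation.
That pool (₹84,000) is divided at the grandchildren's generation equally among Nuria, Yara, and Beatrix: ₹28,000 each.

Florian: ₹84,000; Verity: ₹84,000; Miko: ₹84,000; Nuria: ₹28,000; Yara: ₹28,000; Beatrix: ₹28,000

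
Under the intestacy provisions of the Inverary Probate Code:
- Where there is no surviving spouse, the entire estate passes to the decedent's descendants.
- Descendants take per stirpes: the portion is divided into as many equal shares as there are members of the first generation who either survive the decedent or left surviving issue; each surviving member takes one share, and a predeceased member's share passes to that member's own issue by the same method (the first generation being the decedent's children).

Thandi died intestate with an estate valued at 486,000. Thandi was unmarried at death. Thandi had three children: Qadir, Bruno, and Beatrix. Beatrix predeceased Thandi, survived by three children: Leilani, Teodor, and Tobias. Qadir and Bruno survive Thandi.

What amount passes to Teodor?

The entire 486,000 passes to the descendants.
That amount (486,000) is divided into 3 shares of 162,000: Qadir and Bruno each take 162,000; Beatrix's 162,000 share passes to Beatrix's issue.
Beatrix's share (162,000) is divided into 3 shares of 54,000: Leilani, Teodor, and Tobias each take 54,000.

Teodor receives 54,000.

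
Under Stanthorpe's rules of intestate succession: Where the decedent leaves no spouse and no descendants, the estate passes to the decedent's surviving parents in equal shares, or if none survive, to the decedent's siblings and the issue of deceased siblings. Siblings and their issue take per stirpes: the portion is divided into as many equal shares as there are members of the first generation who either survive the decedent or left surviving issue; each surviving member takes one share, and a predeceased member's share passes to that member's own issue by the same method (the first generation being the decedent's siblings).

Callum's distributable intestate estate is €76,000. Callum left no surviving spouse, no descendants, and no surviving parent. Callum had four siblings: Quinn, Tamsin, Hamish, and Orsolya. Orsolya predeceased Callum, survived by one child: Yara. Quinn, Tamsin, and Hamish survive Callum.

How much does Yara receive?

Yara receives €19,000.

The entire €76,000 passes to the siblings and their issue.
That amount (€76,000) is divided into 4 shares of €19,000: Quinn, Tamsin, and Hamish each take €19,000; Orsolya's €19,000 share passes to Orsolya's issue.
Orsolya's share (€19,000) passes entirely to Yara.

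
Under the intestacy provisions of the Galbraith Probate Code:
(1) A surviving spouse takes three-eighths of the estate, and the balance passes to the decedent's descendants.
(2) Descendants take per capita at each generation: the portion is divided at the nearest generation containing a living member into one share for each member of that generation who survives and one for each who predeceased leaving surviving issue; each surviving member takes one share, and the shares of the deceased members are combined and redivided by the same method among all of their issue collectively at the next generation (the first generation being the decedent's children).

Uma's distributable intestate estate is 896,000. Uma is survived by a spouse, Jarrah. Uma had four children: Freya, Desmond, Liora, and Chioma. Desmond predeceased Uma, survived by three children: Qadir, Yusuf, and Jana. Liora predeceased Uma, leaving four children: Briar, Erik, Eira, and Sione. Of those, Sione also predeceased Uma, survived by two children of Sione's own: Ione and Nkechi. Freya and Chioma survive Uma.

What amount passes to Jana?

Jarrah takes three-eighths of 896,000 = 336,000. The remaining 560,000 passes to the descendants.
The descendants' portion (560,000) is divided at the children's generation into 4 shares of 140,000. Freya and Chioma each take 140,000. The 2 shares of the deceased (Desmond and Liora) are combined into a pool of 280,000.
That pool (280,000) is divided at the grandchildren's generation into 7 shares of 40,000. Qadir, Yusuf, Jana, Briar, Erik, and Eira each take 40,000. The remaining share for the deceased Sione (40,000) is carried to the next generation.
That pool (40,000) is divided at the great-grandchildren's generation equally among Ione and Nkechi: 20,000 each.

Jana receives 40,000.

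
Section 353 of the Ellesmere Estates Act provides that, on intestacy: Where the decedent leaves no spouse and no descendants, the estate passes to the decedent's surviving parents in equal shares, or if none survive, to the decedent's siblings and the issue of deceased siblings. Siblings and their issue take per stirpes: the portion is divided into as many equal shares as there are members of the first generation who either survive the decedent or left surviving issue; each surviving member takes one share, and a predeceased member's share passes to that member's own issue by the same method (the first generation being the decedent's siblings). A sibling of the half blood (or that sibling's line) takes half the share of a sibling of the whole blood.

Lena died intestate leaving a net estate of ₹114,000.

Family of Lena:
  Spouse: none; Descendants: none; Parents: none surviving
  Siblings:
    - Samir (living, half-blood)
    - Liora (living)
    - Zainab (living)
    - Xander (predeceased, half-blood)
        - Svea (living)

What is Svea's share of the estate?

Svea receives ₹19,000.

The entire ₹114,000 passes to the siblings and their issue.
Counting each half-blood sibling's line as half a unit, there are 3 units in ₹114,000, so one unit is ₹38,000. Whole-blood lines (Liora and Zainab) take ₹38,000 each; half-blood lines (Samir and Xander) take ₹19,000 each.
Xander's share (₹19,000) passes entirely to Svea.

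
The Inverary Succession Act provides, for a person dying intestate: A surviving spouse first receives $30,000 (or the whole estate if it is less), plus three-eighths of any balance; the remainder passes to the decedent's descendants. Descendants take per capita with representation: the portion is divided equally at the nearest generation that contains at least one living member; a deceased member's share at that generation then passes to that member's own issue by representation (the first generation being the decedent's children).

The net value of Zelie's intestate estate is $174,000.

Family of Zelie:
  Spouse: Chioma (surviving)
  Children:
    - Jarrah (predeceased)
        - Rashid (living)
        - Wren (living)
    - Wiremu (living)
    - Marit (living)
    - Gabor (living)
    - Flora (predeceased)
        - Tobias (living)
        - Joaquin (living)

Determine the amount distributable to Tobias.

Tobias receives $9,000.

Chioma first takes $30,000, leaving a balance of $144,000. Chioma then takes three-eighths of the balance ($54,000), for a total of $84,000. The remaining $90,000 passes to the descendants.
The descendants' portion ($90,000) is divided into 5 shares of $18,000: Wiremu, Marit, and Gabor each take $18,000; Jarrah's $18,000 share passes to Jarrah's issue; Flora's $18,000 share passes to Flora's issue.
Jarrah's share ($18,000) is divided into 2 shares of $9,000: Rashid and Wren each take $9,000.
Flora's share ($18,000) is divided into 2 shares of $9,000: Tobias and Joaquin each take $9,000.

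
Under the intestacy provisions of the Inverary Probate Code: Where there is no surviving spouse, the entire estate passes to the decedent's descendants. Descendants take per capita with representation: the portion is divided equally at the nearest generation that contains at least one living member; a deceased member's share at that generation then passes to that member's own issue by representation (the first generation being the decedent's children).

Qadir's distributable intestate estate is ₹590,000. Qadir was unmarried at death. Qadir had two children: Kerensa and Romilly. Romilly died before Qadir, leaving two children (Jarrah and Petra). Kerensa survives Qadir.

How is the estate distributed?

Kerensa: ₹295,000; Jarrah: ₹147,500; Petra: ₹147,500

The entire ₹590,000 passes to the descendants.
That amount (₹590,000) is divided into 2 shares of ₹295,000: Kerensa takes ₹295,000; Romilly's ₹295,000 share passes to Romilly's issue.
Romilly's share (₹295,000) is divided into 2 shares of ₹147,500: Jarrah and Petra each take ₹147,500.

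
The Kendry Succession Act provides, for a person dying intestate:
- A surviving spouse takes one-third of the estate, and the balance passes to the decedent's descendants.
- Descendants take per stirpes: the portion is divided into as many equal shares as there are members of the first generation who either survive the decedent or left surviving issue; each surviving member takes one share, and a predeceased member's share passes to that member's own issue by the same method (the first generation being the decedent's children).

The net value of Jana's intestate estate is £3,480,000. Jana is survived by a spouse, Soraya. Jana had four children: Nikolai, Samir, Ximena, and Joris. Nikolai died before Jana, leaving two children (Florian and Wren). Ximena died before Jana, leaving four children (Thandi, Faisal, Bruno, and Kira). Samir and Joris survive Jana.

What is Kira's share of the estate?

Soraya takes one-third of £3,480,000 = £1,160,000. The remaining £2,320,000 passes to the descendants.
The descendants' portion (£2,320,000) is divided into 4 shares of £580,000: Samir and Joris each take £580,000; Nikolai's £580,000 share passes to Nikolai's issue; Ximena's £580,000 share passes to Ximena's issue.
Nikolai's share (£580,000) is divided into 2 shares of £290,000: Florian and Wren each take £290,000.
Ximena's share (£580,000) is divided into 4 shares of £145,000: Thandi, Faisal, Bruno, and Kira each take £145,000.

Kira receives £145,000.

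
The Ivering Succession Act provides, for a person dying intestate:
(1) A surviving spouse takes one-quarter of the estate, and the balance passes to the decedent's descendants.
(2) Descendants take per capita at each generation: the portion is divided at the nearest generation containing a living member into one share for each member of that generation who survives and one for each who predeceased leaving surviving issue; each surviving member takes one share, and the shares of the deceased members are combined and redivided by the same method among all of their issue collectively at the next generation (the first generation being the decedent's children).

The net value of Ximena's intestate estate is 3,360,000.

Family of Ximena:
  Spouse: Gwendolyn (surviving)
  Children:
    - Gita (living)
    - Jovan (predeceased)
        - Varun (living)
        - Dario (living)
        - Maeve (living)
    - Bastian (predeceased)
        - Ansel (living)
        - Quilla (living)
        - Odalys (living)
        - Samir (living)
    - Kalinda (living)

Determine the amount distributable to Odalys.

Odalys receives 180,000.

Gwendolyn takes one-quarter of 3,360,000 = 840,000. The remaining 2,520,000 passes to the descendants.
The descendants' portion (2,520,000) is divided at the children's generation into 4 shares of 630,000. Gita and Kalinda each take 630,000. The 2 shares of the deceased (Jovan and Bastian) are combined into a pool of 1,260,000.
That pool (1,260,000) is divided at the grandchildren's generation equally among Varun, Dario, Maeve, Ansel, Quilla, Odalys, and Samir: 180,000 each.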